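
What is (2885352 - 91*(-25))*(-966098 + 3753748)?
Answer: 8049693406550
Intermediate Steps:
(2885352 - 91*(-25))*(-966098 + 3753748) = (2885352 + 2275)*2787650 = 2887627*2787650 = 8049693406550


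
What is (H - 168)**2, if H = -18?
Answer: 34596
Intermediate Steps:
(H - 168)**2 = (-18 - 168)**2 = (-186)**2 = 34596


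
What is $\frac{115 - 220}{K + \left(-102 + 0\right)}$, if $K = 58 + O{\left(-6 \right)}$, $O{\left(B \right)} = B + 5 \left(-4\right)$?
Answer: $\frac{3}{2} \approx 1.5$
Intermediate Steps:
$O{\left(B \right)} = -20 + B$ ($O{\left(B \right)} = B - 20 = -20 + B$)
$K = 32$ ($K = 58 - 26 = 32$)
$\frac{115 - 220}{K + \left(-102 + 0\right)} = \frac{115 - 220}{32 + \left(-102 + 0\right)} = \frac{115 - 220}{32 - 102} = \frac{115 - 220}{-70} = \left(-105\right) \left(- \frac{1}{70}\right) = \frac{3}{2}$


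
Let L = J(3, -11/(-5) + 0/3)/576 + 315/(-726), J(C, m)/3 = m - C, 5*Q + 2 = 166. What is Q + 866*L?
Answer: -5031937/14520 ≈ -346.55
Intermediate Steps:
Q = 164/5 (Q = -2/5 + (1/5)*166 = -2/5 + 166/5 = 164/5 ≈ 32.800)
J(C, m) = -3*C + 3*m (J(C, m) = 3*(m - C) = -3*C + 3*m)
L = -12721/29040 (L = (-3*3 + 3*(-11/(-5) + 0/3))/576 + 315/(-726) = (-9 + 3*(-11*(-1/5) + 0*(1/3)))*(1/576) + 315*(-1/726) = (-9 + 3*(11/5 + 0))*(1/576) - 105/242 = (-9 + 3*(11/5))*(1/576) - 105/242 = (-9 + 33/5)*(1/576) - 105/242 = -12/5*1/576 - 105/242 = -1/240 - 105/242 = -12721/29040 ≈ -0.43805)
Q + 866*L = 164/5 + 866*(-12721/29040) = 164/5 - 5508193/14520 = -5031937/14520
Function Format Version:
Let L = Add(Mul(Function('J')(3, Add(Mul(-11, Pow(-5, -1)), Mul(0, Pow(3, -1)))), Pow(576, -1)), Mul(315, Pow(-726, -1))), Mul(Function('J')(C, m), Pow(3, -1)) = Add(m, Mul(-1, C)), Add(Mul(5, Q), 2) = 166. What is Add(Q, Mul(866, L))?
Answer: Rational(-5031937, 14520) ≈ -346.55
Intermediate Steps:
Q = Rational(164, 5) (Q = Add(Rational(-2, 5), Mul(Rational(1, 5), 166)) = Add(Rational(-2, 5), Rational(166, 5)) = Rational(164, 5) ≈ 32.800)
Function('J')(C, m) = Add(Mul(-3, C), Mul(3, m)) (Function('J')(C, m) = Mul(3, Add(m, Mul(-1, C))) = Add(Mul(-3, C), Mul(3, m)))
L = Rational(-12721, 29040) (L = Add(Mul(Add(Mul(-3, 3), Mul(3, Add(Mul(-11, Pow(-5, -1)), Mul(0, Pow(3, -1))))), Pow(576, -1)), Mul(315, Pow(-726, -1))) = Add(Mul(Add(-9, Mul(3, Add(Mul(-11, Rational(-1, 5)), Mul(0, Rational(1, 3))))), Rational(1, 576)), Mul(315, Rational(-1, 726))) = Add(Mul(Add(-9, Mul(3, Add(Rational(11, 5), 0))), Rational(1, 576)), Rational(-105, 242)) = Add(Mul(Add(-9, Mul(3, Rational(11, 5))), Rational(1, 576)), Rational(-105, 242)) = Add(Mul(Add(-9, Rational(33, 5)), Rational(1, 576)), Rational(-105, 242)) = Add(Mul(Rational(-12, 5), Rational(1, 576)), Rational(-105, 242)) = Add(Rational(-1, 240), Rational(-105, 242)) = Rational(-12721, 29040) ≈ -0.43805)
Add(Q, Mul(866, L)) = Add(Rational(164, 5), Mul(866, Rational(-12721, 29040))) = Add(Rational(164, 5), Rational(-5508193, 14520)) = Rational(-5031937, 14520)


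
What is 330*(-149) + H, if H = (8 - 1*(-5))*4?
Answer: -49118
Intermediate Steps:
H = 52 (H = (8 + 5)*4 = 13*4 = 52)
330*(-149) + H = 330*(-149) + 52 = -49170 + 52 = -49118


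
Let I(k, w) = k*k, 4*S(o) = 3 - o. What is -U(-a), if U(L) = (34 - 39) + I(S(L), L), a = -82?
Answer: -6161/16 ≈ -385.06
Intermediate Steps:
S(o) = ¾ - o/4 (S(o) = (3 - o)/4 = ¾ - o/4)
I(k, w) = k²
U(L) = -5 + (¾ - L/4)² (U(L) = (34 - 39) + (¾ - L/4)² = -5 + (¾ - L/4)²)
-U(-a) = -(-5 + (-3 - 1*(-82))²/16) = -(-5 + (-3 + 82)²/16) = -(-5 + (1/16)*79²) = -(-5 + (1/16)*6241) = -(-5 + 6241/16) = -1*6161/16 = -6161/16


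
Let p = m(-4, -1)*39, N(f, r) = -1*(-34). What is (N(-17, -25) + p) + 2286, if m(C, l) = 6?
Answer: 2554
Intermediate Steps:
N(f, r) = 34
p = 234 (p = 6*39 = 234)
(N(-17, -25) + p) + 2286 = (34 + 234) + 2286 = 268 + 2286 = 2554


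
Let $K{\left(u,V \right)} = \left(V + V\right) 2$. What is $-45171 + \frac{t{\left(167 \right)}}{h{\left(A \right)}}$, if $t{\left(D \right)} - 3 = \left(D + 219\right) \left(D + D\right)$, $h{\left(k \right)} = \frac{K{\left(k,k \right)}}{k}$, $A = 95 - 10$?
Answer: $- \frac{51757}{4} \approx -12939.0$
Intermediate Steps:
$K{\left(u,V \right)} = 4 V$ ($K{\left(u,V \right)} = 2 V 2 = 4 V$)
$A = 85$
$h{\left(k \right)} = 4$ ($h{\left(k \right)} = \frac{4 k}{k} = 4$)
$t{\left(D \right)} = 3 + 2 D \left(219 + D\right)$ ($t{\left(D \right)} = 3 + \left(D + 219\right) \left(D + D\right) = 3 + \left(219 + D\right) 2 D = 3 + 2 D \left(219 + D\right)$)
$-45171 + \frac{t{\left(167 \right)}}{h{\left(A \right)}} = -45171 + \frac{3 + 2 \cdot 167^{2} + 438 \cdot 167}{4} = -45171 + \left(3 + 2 \cdot 27889 + 73146\right) \frac{1}{4} = -45171 + \left(3 + 55778 + 73146\right) \frac{1}{4} = -45171 + 128927 \cdot \frac{1}{4} = -45171 + \frac{128927}{4} = - \frac{51757}{4}$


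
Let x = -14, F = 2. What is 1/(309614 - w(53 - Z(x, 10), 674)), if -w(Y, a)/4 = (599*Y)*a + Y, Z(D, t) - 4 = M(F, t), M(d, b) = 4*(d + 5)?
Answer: 1/34222682 ≈ 2.9220e-8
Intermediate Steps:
M(d, b) = 20 + 4*d (M(d, b) = 4*(5 + d) = 20 + 4*d)
Z(D, t) = 32 (Z(D, t) = 4 + (20 + 4*2) = 4 + (20 + 8) = 4 + 28 = 32)
w(Y, a) = -4*Y - 2396*Y*a (w(Y, a) = -4*((599*Y)*a + Y) = -4*(599*Y*a + Y) = -4*(Y + 599*Y*a) = -4*Y - 2396*Y*a)
1/(309614 - w(53 - Z(x, 10), 674)) = 1/(309614 - (-4)*(53 - 1*32)*(1 + 599*674)) = 1/(309614 - (-4)*(53 - 32)*(1 + 403726)) = 1/(309614 - (-4)*21*403727) = 1/(309614 - 1*(-33913068)) = 1/(309614 + 33913068) = 1/34222682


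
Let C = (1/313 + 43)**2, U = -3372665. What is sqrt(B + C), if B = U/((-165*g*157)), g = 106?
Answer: sqrt(54678600029024513322)/171895218 ≈ 43.017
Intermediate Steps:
C = 181171600/97969 (C = (1/313 + 43)**2 = (13460/313)**2 = 181171600/97969 ≈ 1849.3)
B = 674533/549186 (B = -3372665/(-165*106*157) = -3372665/((-17490*157)) = -3372665/(-2745930) = -3372665*(-1/2745930) = 674533/549186 ≈ 1.2282)
sqrt(B + C) = sqrt(674533/549186 + 181171600/97969) = sqrt(99562989641077/53803203234) = sqrt(54678600029024513322)/171895218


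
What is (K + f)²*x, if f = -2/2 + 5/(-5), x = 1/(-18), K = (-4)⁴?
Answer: -32258/9 ≈ -3584.2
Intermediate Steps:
K = 256
x = -1/18 ≈ -0.055556
f = -2 (f = -2*½ + 5*(-⅕) = -1 - 1 = -2)
(K + f)²*x = (256 - 2)²*(-1/18) = 254²*(-1/18) = 64516*(-1/18) = -32258/9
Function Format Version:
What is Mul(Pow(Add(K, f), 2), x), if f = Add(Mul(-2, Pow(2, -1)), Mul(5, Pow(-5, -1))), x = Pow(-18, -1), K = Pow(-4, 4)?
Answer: Rational(-32258, 9) ≈ -3584.2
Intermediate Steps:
K = 256
x = Rational(-1, 18) ≈ -0.055556
f = -2 (f = Add(Mul(-2, Rational(1, 2)), Mul(5, Rational(-1, 5))) = Add(-1, -1) = -2)
Mul(Pow(Add(K, f), 2), x) = Mul(Pow(Add(256, -2), 2), Rational(-1, 18)) = Mul(Pow(254, 2), Rational(-1, 18)) = Mul(64516, Rational(-1, 18)) = Rational(-32258, 9)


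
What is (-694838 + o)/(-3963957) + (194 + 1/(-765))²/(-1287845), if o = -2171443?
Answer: 690982995469878736/995850501684874875 ≈ 0.69386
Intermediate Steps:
(-694838 + o)/(-3963957) + (194 + 1/(-765))²/(-1287845) = (-694838 - 2171443)/(-3963957) + (194 + 1/(-765))²/(-1287845) = -2866281*(-1/3963957) + (194 - 1/765)²*(-1/1287845) = 955427/1321319 + (148409/765)²*(-1/1287845) = 955427/1321319 + (22025231281/585225)*(-1/1287845) = 955427/1321319 - 22025231281/753679090125 = 690982995469878736/995850501684874875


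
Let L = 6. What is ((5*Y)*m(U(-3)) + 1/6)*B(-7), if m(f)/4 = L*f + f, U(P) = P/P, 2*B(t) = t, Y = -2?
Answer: 11753/12 ≈ 979.42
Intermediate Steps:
B(t) = t/2
U(P) = 1
m(f) = 28*f (m(f) = 4*(6*f + f) = 4*(7*f) = 28*f)
((5*Y)*m(U(-3)) + 1/6)*B(-7) = ((5*(-2))*(28*1) + 1/6)*((1/2)*(-7)) = (-10*28 + 1/6)*(-7/2) = (-280 + 1/6)*(-7/2) = -1679/6*(-7/2) = 11753/12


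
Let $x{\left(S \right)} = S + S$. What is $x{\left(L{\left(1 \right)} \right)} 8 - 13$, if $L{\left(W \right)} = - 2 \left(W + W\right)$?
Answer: $-77$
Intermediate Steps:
$L{\left(W \right)} = - 4 W$ ($L{\left(W \right)} = - 2 \cdot 2 W = - 4 W$)
$x{\left(S \right)} = 2 S$
$x{\left(L{\left(1 \right)} \right)} 8 - 13 = 2 \left(\left(-4\right) 1\right) 8 - 13 = 2 \left(-4\right) 8 - 13 = \left(-8\right) 8 - 13 = -64 - 13 = -77$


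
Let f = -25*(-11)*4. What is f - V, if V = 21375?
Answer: -20275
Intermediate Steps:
f = 1100 (f = 275*4 = 1100)
f - V = 1100 - 1*21375 = 1100 - 21375 = -20275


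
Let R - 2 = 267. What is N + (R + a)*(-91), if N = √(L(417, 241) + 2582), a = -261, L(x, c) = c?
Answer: -728 + √2823 ≈ -674.87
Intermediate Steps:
R = 269 (R = 2 + 267 = 269)
N = √2823 (N = √(241 + 2582) = √2823 ≈ 53.132)
N + (R + a)*(-91) = √2823 + (269 - 261)*(-91) = √2823 + 8*(-91) = √2823 - 728 = -728 + √2823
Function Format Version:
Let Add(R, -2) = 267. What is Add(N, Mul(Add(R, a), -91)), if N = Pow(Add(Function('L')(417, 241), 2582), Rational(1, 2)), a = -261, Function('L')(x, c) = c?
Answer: Add(-728, Pow(2823, Rational(1, 2))) ≈ -674.87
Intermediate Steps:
R = 269 (R = Add(2, 267) = 269)
N = Pow(2823, Rational(1, 2)) (N = Pow(Add(241, 2582), Rational(1, 2)) = Pow(2823, Rational(1, 2)) ≈ 53.132)
Add(N, Mul(Add(R, a), -91)) = Add(Pow(2823, Rational(1, 2)), Mul(Add(269, -261), -91)) = Add(Pow(2823, Rational(1, 2)), Mul(8, -91)) = Add(Pow(2823, Rational(1, 2)), -728) = Add(-728, Pow(2823, Rational(1, 2)))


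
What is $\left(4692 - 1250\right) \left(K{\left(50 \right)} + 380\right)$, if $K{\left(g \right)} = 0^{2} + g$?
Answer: $1480060$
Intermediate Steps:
$K{\left(g \right)} = g$ ($K{\left(g \right)} = 0 + g = g$)
$\left(4692 - 1250\right) \left(K{\left(50 \right)} + 380\right) = \left(4692 - 1250\right) \left(50 + 380\right) = 3442 \cdot 430 = 1480060$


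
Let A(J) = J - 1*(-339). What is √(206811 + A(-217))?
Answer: √206933 ≈ 454.90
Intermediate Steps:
A(J) = 339 + J (A(J) = J + 339 = 339 + J)
√(206811 + A(-217)) = √(206811 + (339 - 217)) = √(206811 + 122) = √206933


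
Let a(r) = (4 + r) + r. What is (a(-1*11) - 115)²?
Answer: 17689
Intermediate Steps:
a(r) = 4 + 2*r
(a(-1*11) - 115)² = ((4 + 2*(-1*11)) - 115)² = ((4 + 2*(-11)) - 115)² = ((4 - 22) - 115)² = (-18 - 115)² = (-133)² = 17689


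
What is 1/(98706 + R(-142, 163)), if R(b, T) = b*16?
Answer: 1/96434 ≈ 1.0370e-5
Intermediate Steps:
R(b, T) = 16*b
1/(98706 + R(-142, 163)) = 1/(98706 + 16*(-142)) = 1/(98706 - 2272) = 1/96434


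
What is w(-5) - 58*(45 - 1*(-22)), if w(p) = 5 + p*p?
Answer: -3856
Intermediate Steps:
w(p) = 5 + p**2
w(-5) - 58*(45 - 1*(-22)) = (5 + (-5)**2) - 58*(45 - 1*(-22)) = (5 + 25) - 58*(45 + 22) = 30 - 58*67 = 30 - 3886 = -3856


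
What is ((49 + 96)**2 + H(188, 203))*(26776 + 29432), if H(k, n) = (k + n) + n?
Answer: 1215160752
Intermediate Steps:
H(k, n) = k + 2*n
((49 + 96)**2 + H(188, 203))*(26776 + 29432) = ((49 + 96)**2 + (188 + 2*203))*(26776 + 29432) = (145**2 + (188 + 406))*56208 = (21025 + 594)*56208 = 21619*56208 = 1215160752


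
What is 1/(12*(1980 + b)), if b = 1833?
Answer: 1/45756 ≈ 2.1855e-5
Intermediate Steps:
1/(12*(1980 + b)) = 1/(12*(1980 + 1833)) = (1/12)/3813 = (1/12)*(1/3813) = 1/45756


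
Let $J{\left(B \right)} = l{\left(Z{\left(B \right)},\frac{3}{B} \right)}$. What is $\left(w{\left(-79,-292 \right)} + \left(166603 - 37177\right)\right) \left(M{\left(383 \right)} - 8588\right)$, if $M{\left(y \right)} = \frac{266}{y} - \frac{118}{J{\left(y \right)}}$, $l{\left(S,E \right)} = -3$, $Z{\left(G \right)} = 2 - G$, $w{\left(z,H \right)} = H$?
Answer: $- \frac{1268305077080}{1149} \approx -1.1038 \cdot 10^{9}$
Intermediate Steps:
$J{\left(B \right)} = -3$
$M{\left(y \right)} = \frac{118}{3} + \frac{266}{y}$ ($M{\left(y \right)} = \frac{266}{y} - \frac{118}{-3} = \frac{266}{y} - - \frac{118}{3} = \frac{266}{y} + \frac{118}{3} = \frac{118}{3} + \frac{266}{y}$)
$\left(w{\left(-79,-292 \right)} + \left(166603 - 37177\right)\right) \left(M{\left(383 \right)} - 8588\right) = \left(-292 + \left(166603 - 37177\right)\right) \left(\left(\frac{118}{3} + \frac{266}{383}\right) - 8588\right) = \left(-292 + 129426\right) \left(\left(\frac{118}{3} + 266 \cdot \frac{1}{383}\right) - 8588\right) = 129134 \left(\left(\frac{118}{3} + \frac{266}{383}\right) - 8588\right) = 129134 \left(\frac{45992}{1149} - 8588\right) = 129134 \left(- \frac{9821620}{1149}\right) = - \frac{1268305077080}{1149}$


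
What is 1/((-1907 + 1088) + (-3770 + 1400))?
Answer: -1/3189 ≈ -0.00031358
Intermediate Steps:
1/((-1907 + 1088) + (-3770 + 1400)) = 1/(-819 - 2370) = 1/(-3189) = -1/3189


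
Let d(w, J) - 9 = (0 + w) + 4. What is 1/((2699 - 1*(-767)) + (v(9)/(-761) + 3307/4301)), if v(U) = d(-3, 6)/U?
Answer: 29457549/102122471467 ≈ 0.00028845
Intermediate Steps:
d(w, J) = 13 + w (d(w, J) = 9 + ((0 + w) + 4) = 9 + (w + 4) = 9 + (4 + w) = 13 + w)
v(U) = 10/U (v(U) = (13 - 3)/U = 10/U)
1/((2699 - 1*(-767)) + (v(9)/(-761) + 3307/4301)) = 1/((2699 - 1*(-767)) + ((10/9)/(-761) + 3307/4301)) = 1/((2699 + 767) + ((10*(⅑))*(-1/761) + 3307*(1/4301))) = 1/(3466 + ((10/9)*(-1/761) + 3307/4301)) = 1/(3466 + (-10/6849 + 3307/4301)) = 1/(3466 + 22606633/29457549) = 1/(102122471467/29457549) = 29457549/102122471467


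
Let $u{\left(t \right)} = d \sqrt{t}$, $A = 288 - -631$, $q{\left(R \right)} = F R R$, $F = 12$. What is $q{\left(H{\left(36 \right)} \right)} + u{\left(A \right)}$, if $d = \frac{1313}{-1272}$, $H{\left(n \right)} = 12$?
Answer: $1728 - \frac{1313 \sqrt{919}}{1272} \approx 1696.7$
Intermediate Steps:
$q{\left(R \right)} = 12 R^{2}$ ($q{\left(R \right)} = 12 R R = 12 R^{2}$)
$A = 919$ ($A = 288 + 631 = 919$)
$d = - \frac{1313}{1272}$ ($d = 1313 \left(- \frac{1}{1272}\right) = - \frac{1313}{1272} \approx -1.0322$)
$u{\left(t \right)} = - \frac{1313 \sqrt{t}}{1272}$
$q{\left(H{\left(36 \right)} \right)} + u{\left(A \right)} = 12 \cdot 12^{2} - \frac{1313 \sqrt{919}}{1272} = 12 \cdot 144 - \frac{1313 \sqrt{919}}{1272} = 1728 - \frac{1313 \sqrt{919}}{1272}$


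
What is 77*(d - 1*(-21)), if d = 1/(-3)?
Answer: 4774/3 ≈ 1591.3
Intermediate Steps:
d = -1/3 ≈ -0.33333
77*(d - 1*(-21)) = 77*(-1/3 - 1*(-21)) = 77*(-1/3 + 21) = 77*(62/3) = 4774/3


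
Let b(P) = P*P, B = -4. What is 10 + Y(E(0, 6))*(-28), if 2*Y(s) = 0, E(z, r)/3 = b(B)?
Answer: 10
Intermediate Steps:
b(P) = P²
E(z, r) = 48 (E(z, r) = 3*(-4)² = 3*16 = 48)
Y(s) = 0 (Y(s) = (½)*0 = 0)
10 + Y(E(0, 6))*(-28) = 10 + 0*(-28) = 10 + 0 = 10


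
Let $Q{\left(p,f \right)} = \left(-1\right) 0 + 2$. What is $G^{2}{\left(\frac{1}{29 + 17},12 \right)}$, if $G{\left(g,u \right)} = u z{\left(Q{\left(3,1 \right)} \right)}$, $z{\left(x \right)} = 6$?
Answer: $5184$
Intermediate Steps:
$Q{\left(p,f \right)} = 2$ ($Q{\left(p,f \right)} = 0 + 2 = 2$)
$G{\left(g,u \right)} = 6 u$ ($G{\left(g,u \right)} = u 6 = 6 u$)
$G^{2}{\left(\frac{1}{29 + 17},12 \right)} = \left(6 \cdot 12\right)^{2} = 72^{2} = 5184$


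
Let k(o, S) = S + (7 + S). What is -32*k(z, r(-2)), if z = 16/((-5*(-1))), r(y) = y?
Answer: -96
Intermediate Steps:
z = 16/5 ≈ 3.2000
k(o, S) = 7 + 2*S
-32*k(z, r(-2)) = -32*(7 + 2*(-2)) = -32*(7 - 4) = -32*3 = -96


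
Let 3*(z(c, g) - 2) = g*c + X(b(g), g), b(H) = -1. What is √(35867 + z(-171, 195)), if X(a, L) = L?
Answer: √24819 ≈ 157.54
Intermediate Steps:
z(c, g) = 2 + g/3 + c*g/3 (z(c, g) = 2 + (g*c + g)/3 = 2 + (c*g + g)/3 = 2 + (g + c*g)/3 = 2 + (g/3 + c*g/3) = 2 + g/3 + c*g/3)
√(35867 + z(-171, 195)) = √(35867 + (2 + (⅓)*195 + (⅓)*(-171)*195)) = √(35867 + (2 + 65 - 11115)) = √(35867 - 11048) = √24819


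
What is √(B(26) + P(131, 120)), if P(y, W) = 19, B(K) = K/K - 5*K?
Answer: I*√110 ≈ 10.488*I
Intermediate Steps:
B(K) = 1 - 5*K
√(B(26) + P(131, 120)) = √((1 - 5*26) + 19) = √((1 - 130) + 19) = √(-129 + 19) = √(-110) = I*√110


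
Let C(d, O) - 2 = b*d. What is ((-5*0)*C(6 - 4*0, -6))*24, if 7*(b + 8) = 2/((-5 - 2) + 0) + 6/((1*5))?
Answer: 0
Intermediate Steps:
b = -1928/245 (b = -8 + (2/((-5 - 2) + 0) + 6/((1*5)))/7 = -8 + (2/(-7 + 0) + 6/5)/7 = -8 + (2/(-7) + 6*(1/5))/7 = -8 + (2*(-1/7) + 6/5)/7 = -8 + (-2/7 + 6/5)/7 = -8 + (1/7)*(32/35) = -8 + 32/245 = -1928/245 ≈ -7.8694)
C(d, O) = 2 - 1928*d/245
((-5*0)*C(6 - 4*0, -6))*24 = ((-5*0)*(2 - 1928*(6 - 4*0)/245))*24 = (0*(2 - 1928*(6 + 0)/245))*24 = (0*(2 - 1928/245*6))*24 = (0*(2 - 11568/245))*24 = (0*(-11078/245))*24 = 0*24 = 0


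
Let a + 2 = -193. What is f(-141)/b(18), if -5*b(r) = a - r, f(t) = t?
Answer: -235/71 ≈ -3.3099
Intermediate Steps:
a = -195 (a = -2 - 193 = -195)
b(r) = 39 + r/5 (b(r) = -(-195 - r)/5 = 39 + r/5)
f(-141)/b(18) = -141/(39 + (⅕)*18) = -141/(39 + 18/5) = -141/213/5 = -141*5/213 = -235/71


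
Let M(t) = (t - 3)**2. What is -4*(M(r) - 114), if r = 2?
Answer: 452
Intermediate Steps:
M(t) = (-3 + t)**2
-4*(M(r) - 114) = -4*((-3 + 2)**2 - 114) = -4*((-1)**2 - 114) = -4*(1 - 114) = -4*(-113) = 452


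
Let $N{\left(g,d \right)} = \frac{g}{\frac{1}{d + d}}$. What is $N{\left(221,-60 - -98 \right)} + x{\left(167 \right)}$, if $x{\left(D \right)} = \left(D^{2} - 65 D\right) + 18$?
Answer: $33848$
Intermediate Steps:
$x{\left(D \right)} = 18 + D^{2} - 65 D$
$N{\left(g,d \right)} = 2 d g$ ($N{\left(g,d \right)} = \frac{g}{\frac{1}{2 d}} = \frac{g}{\frac{1}{2} \frac{1}{d}} = g 2 d = 2 d g$)
$N{\left(221,-60 - -98 \right)} + x{\left(167 \right)} = 2 \left(-60 - -98\right) 221 + \left(18 + 167^{2} - 10855\right) = 2 \left(-60 + 98\right) 221 + \left(18 + 27889 - 10855\right) = 2 \cdot 38 \cdot 221 + 17052 = 16796 + 17052 = 33848$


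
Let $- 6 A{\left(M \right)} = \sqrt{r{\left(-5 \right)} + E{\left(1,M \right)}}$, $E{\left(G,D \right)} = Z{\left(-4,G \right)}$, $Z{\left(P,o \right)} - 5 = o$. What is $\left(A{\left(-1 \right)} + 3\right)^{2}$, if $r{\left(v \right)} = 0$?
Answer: $\frac{55}{6} - \sqrt{6} \approx 6.7172$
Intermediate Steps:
$Z{\left(P,o \right)} = 5 + o$
$E{\left(G,D \right)} = 5 + G$
$A{\left(M \right)} = - \frac{\sqrt{6}}{6}$ ($A{\left(M \right)} = - \frac{\sqrt{0 + \left(5 + 1\right)}}{6} = - \frac{\sqrt{0 + 6}}{6} = - \frac{\sqrt{6}}{6}$)
$\left(A{\left(-1 \right)} + 3\right)^{2} = \left(- \frac{\sqrt{6}}{6} + 3\right)^{2} = \left(3 - \frac{\sqrt{6}}{6}\right)^{2}$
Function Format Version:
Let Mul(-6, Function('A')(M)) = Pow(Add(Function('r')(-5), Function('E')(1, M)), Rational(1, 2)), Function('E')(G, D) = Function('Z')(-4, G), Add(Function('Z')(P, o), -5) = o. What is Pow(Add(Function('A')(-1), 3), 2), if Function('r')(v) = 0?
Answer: Add(Rational(55, 6), Mul(-1, Pow(6, Rational(1, 2)))) ≈ 6.7172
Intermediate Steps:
Function('Z')(P, o) = Add(5, o)
Function('E')(G, D) = Add(5, G)
Function('A')(M) = Mul(Rational(-1, 6), Pow(6, Rational(1, 2))) (Function('A')(M) = Mul(Rational(-1, 6), Pow(Add(0, Add(5, 1)), Rational(1, 2))) = Mul(Rational(-1, 6), Pow(Add(0, 6), Rational(1, 2))) = Mul(Rational(-1, 6), Pow(6, Rational(1, 2))))
Pow(Add(Function('A')(-1), 3), 2) = Pow(Add(Mul(Rational(-1, 6), Pow(6, Rational(1, 2))), 3), 2) = Pow(Add(3, Mul(Rational(-1, 6), Pow(6, Rational(1, 2)))), 2)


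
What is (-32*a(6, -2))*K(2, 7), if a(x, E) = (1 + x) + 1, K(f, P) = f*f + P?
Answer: -2816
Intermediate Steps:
K(f, P) = P + f² (K(f, P) = f² + P = P + f²)
a(x, E) = 2 + x
(-32*a(6, -2))*K(2, 7) = (-32*(2 + 6))*(7 + 2²) = (-32*8)*(7 + 4) = -256*11 = -2816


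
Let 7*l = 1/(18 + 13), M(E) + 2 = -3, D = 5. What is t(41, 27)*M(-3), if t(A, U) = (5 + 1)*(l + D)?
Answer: -32580/217 ≈ -150.14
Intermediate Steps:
M(E) = -5 (M(E) = -2 - 3 = -5)
l = 1/217 (l = 1/(7*(18 + 13)) = (⅐)/31 = (⅐)*(1/31) = 1/217 ≈ 0.0046083)
t(A, U) = 6516/217 (t(A, U) = (5 + 1)*(1/217 + 5) = 6*(1086/217) = 6516/217)
t(41, 27)*M(-3) = (6516/217)*(-5) = -32580/217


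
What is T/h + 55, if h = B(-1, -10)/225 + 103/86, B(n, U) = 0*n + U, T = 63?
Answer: 489275/4463 ≈ 109.63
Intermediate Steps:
B(n, U) = U (B(n, U) = 0 + U = U)
h = 4463/3870 (h = -10/225 + 103/86 = -10*1/225 + 103*(1/86) = -2/45 + 103/86 = 4463/3870 ≈ 1.1532)
T/h + 55 = 63/(4463/3870) + 55 = 63*(3870/4463) + 55 = 243810/4463 + 55 = 489275/4463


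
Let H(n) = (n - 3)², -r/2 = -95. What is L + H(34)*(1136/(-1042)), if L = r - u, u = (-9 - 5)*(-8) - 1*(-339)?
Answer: -681829/521 ≈ -1308.7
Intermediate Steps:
u = 451 (u = -14*(-8) + 339 = 112 + 339 = 451)
r = 190 (r = -2*(-95) = 190)
H(n) = (-3 + n)²
L = -261 (L = 190 - 1*451 = 190 - 451 = -261)
L + H(34)*(1136/(-1042)) = -261 + (-3 + 34)²*(1136/(-1042)) = -261 + 31²*(1136*(-1/1042)) = -261 + 961*(-568/521) = -261 - 545848/521 = -681829/521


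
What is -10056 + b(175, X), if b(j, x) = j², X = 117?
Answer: 20569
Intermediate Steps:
-10056 + b(175, X) = -10056 + 175² = -10056 + 30625 = 20569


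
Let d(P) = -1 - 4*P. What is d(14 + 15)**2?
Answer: 13689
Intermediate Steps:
d(14 + 15)**2 = (-1 - 4*(14 + 15))**2 = (-1 - 4*29)**2 = (-1 - 116)**2 = (-117)**2 = 13689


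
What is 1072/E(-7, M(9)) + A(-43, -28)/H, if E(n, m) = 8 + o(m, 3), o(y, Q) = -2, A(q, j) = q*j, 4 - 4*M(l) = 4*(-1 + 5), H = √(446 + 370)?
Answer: 536/3 + 301*√51/51 ≈ 220.82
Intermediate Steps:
H = 4*√51 (H = √816 = 4*√51 ≈ 28.566)
M(l) = -3 (M(l) = 1 - (-1 + 5) = 1 - 4 = -3)
A(q, j) = j*q
E(n, m) = 6 (E(n, m) = 8 - 2 = 6)
1072/E(-7, M(9)) + A(-43, -28)/H = 1072/6 + (-28*(-43))/((4*√51)) = 1072*(⅙) + 1204*(√51/204) = 536/3 + 301*√51/51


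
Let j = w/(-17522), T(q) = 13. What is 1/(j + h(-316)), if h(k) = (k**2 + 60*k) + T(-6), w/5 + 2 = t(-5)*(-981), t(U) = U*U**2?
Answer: 17522/1417074383 ≈ 1.2365e-5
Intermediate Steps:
t(U) = U**3
w = 613115 (w = -10 + 5*((-5)**3*(-981)) = -10 + 5*(-125*(-981)) = -10 + 5*122625 = -10 + 613125 = 613115)
h(k) = 13 + k**2 + 60*k (h(k) = (k**2 + 60*k) + 13 = 13 + k**2 + 60*k)
j = -613115/17522 (j = 613115/(-17522) = 613115*(-1/17522) = -613115/17522 ≈ -34.991)
1/(j + h(-316)) = 1/(-613115/17522 + (13 + (-316)**2 + 60*(-316))) = 1/(-613115/17522 + (13 + 99856 - 18960)) = 1/(-613115/17522 + 80909) = 1/(1417074383/17522) = 17522/1417074383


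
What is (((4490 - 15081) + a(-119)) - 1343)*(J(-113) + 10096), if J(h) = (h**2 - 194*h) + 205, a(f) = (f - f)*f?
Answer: -536934528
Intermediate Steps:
a(f) = 0 (a(f) = 0*f = 0)
J(h) = 205 + h**2 - 194*h
(((4490 - 15081) + a(-119)) - 1343)*(J(-113) + 10096) = (((4490 - 15081) + 0) - 1343)*((205 + (-113)**2 - 194*(-113)) + 10096) = ((-10591 + 0) - 1343)*((205 + 12769 + 21922) + 10096) = (-10591 - 1343)*(34896 + 10096) = -11934*44992 = -536934528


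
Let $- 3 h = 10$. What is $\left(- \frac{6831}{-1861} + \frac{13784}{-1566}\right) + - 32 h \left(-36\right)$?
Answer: $- \frac{5602983259}{1457163} \approx -3845.1$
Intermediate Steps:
$h = - \frac{10}{3}$ ($h = \left(- \frac{1}{3}\right) 10 = - \frac{10}{3} \approx -3.3333$)
$\left(- \frac{6831}{-1861} + \frac{13784}{-1566}\right) + - 32 h \left(-36\right) = \left(- \frac{6831}{-1861} + \frac{13784}{-1566}\right) + \left(-32\right) \left(- \frac{10}{3}\right) \left(-36\right) = \left(\left(-6831\right) \left(- \frac{1}{1861}\right) + 13784 \left(- \frac{1}{1566}\right)\right) + \frac{320}{3} \left(-36\right) = \left(\frac{6831}{1861} - \frac{6892}{783}\right) - 3840 = - \frac{7477339}{1457163} - 3840 = - \frac{5602983259}{1457163}$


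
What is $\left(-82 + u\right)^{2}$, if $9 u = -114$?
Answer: $\frac{80656}{9} \approx 8961.8$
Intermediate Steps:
$u = - \frac{38}{3}$ ($u = \frac{1}{9} \left(-114\right) = - \frac{38}{3} \approx -12.667$)
$\left(-82 + u\right)^{2} = \left(-82 - \frac{38}{3}\right)^{2} = \left(- \frac{284}{3}\right)^{2} = \frac{80656}{9}$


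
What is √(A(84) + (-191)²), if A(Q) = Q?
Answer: √36565 ≈ 191.22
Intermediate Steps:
√(A(84) + (-191)²) = √(84 + (-191)²) = √(84 + 36481) = √36565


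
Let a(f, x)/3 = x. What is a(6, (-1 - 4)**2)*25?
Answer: 1875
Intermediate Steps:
a(f, x) = 3*x
a(6, (-1 - 4)**2)*25 = (3*(-1 - 4)**2)*25 = (3*(-5)**2)*25 = (3*25)*25 = 75*25 = 1875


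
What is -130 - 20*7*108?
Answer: -15250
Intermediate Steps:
-130 - 20*7*108 = -130 - 140*108 = -130 - 15120 = -15250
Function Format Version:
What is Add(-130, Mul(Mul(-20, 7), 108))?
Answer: -15250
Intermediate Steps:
Add(-130, Mul(Mul(-20, 7), 108)) = Add(-130, Mul(-140, 108)) = Add(-130, -15120) = -15250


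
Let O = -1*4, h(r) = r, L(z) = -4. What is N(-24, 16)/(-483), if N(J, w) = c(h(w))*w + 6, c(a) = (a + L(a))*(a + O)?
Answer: -110/23 ≈ -4.7826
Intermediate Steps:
O = -4
c(a) = (-4 + a)² (c(a) = (a - 4)*(a - 4) = (-4 + a)*(-4 + a) = (-4 + a)²)
N(J, w) = 6 + w*(16 + w² - 8*w) (N(J, w) = (16 + w² - 8*w)*w + 6 = w*(16 + w² - 8*w) + 6 = 6 + w*(16 + w² - 8*w))
N(-24, 16)/(-483) = (6 + 16*(16 + 16² - 8*16))/(-483) = (6 + 16*(16 + 256 - 128))*(-1/483) = (6 + 16*144)*(-1/483) = (6 + 2304)*(-1/483) = 2310*(-1/483) = -110/23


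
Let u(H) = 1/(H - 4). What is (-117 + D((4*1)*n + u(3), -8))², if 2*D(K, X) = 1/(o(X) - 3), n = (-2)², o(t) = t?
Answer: 6630625/484 ≈ 13700.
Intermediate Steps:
u(H) = 1/(-4 + H)
n = 4
D(K, X) = 1/(2*(-3 + X)) (D(K, X) = 1/(2*(X - 3)) = 1/(2*(-3 + X)))
(-117 + D((4*1)*n + u(3), -8))² = (-117 + 1/(2*(-3 - 8)))² = (-117 + (½)/(-11))² = (-117 + (½)*(-1/11))² = (-117 - 1/22)² = (-2575/22)² = 6630625/484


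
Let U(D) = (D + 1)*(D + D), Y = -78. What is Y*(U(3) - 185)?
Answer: 12558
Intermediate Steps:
U(D) = 2*D*(1 + D) (U(D) = (1 + D)*(2*D) = 2*D*(1 + D))
Y*(U(3) - 185) = -78*(2*3*(1 + 3) - 185) = -78*(2*3*4 - 185) = -78*(24 - 185) = -78*(-161) = 12558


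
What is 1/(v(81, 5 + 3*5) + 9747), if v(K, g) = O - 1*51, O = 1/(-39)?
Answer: 39/378143 ≈ 0.00010314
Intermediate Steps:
O = -1/39 ≈ -0.025641
v(K, g) = -1990/39 (v(K, g) = -1/39 - 1*51 = -1/39 - 51 = -1990/39)
1/(v(81, 5 + 3*5) + 9747) = 1/(-1990/39 + 9747) = 1/(378143/39) = 39/378143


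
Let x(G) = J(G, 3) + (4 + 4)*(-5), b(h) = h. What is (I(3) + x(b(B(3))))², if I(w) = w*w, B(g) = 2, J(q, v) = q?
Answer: 841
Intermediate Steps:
I(w) = w²
x(G) = -40 + G (x(G) = G + (4 + 4)*(-5) = G + 8*(-5) = G - 40 = -40 + G)
(I(3) + x(b(B(3))))² = (3² + (-40 + 2))² = (9 - 38)² = (-29)² = 841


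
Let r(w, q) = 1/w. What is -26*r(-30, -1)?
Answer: 13/15 ≈ 0.86667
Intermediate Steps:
-26*r(-30, -1) = -26/(-30) = -26*(-1/30) = 13/15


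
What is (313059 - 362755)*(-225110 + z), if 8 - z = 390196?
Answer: 30577849408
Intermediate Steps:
z = -390188 (z = 8 - 1*390196 = 8 - 390196 = -390188)
(313059 - 362755)*(-225110 + z) = (313059 - 362755)*(-225110 - 390188) = -49696*(-615298) = 30577849408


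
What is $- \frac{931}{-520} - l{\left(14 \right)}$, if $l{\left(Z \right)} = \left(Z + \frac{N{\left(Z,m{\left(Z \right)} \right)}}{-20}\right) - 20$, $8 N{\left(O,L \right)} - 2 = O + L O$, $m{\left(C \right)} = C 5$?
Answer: $\frac{911}{65} \approx 14.015$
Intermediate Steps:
$m{\left(C \right)} = 5 C$
$N{\left(O,L \right)} = \frac{1}{4} + \frac{O}{8} + \frac{L O}{8}$ ($N{\left(O,L \right)} = \frac{1}{4} + \frac{O + L O}{8} = \frac{1}{4} + \left(\frac{O}{8} + \frac{L O}{8}\right) = \frac{1}{4} + \frac{O}{8} + \frac{L O}{8}$)
$l{\left(Z \right)} = - \frac{1601}{80} - \frac{Z^{2}}{32} + \frac{159 Z}{160}$ ($l{\left(Z \right)} = \left(Z + \frac{\frac{1}{4} + \frac{Z}{8} + \frac{5 Z Z}{8}}{-20}\right) - 20 = \left(Z + \left(\frac{1}{4} + \frac{Z}{8} + \frac{5 Z^{2}}{8}\right) \left(- \frac{1}{20}\right)\right) - 20 = \left(Z - \left(\frac{1}{80} + \frac{Z^{2}}{32} + \frac{Z}{160}\right)\right) - 20 = \left(- \frac{1}{80} - \frac{Z^{2}}{32} + \frac{159 Z}{160}\right) - 20 = - \frac{1601}{80} - \frac{Z^{2}}{32} + \frac{159 Z}{160}$)
$- \frac{931}{-520} - l{\left(14 \right)} = - \frac{931}{-520} - \left(- \frac{1601}{80} - \frac{14^{2}}{32} + \frac{159}{160} \cdot 14\right) = \left(-931\right) \left(- \frac{1}{520}\right) - \left(- \frac{1601}{80} - \frac{49}{8} + \frac{1113}{80}\right) = \frac{931}{520} - \left(- \frac{1601}{80} - \frac{49}{8} + \frac{1113}{80}\right) = \frac{931}{520} - - \frac{489}{40} = \frac{931}{520} + \frac{489}{40} = \frac{911}{65}$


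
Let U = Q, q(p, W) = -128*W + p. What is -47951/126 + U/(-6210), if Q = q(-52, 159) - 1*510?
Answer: -16396697/43470 ≈ -377.20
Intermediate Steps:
q(p, W) = p - 128*W
Q = -20914 (Q = (-52 - 128*159) - 1*510 = (-52 - 20352) - 510 = -20404 - 510 = -20914)
U = -20914
-47951/126 + U/(-6210) = -47951/126 - 20914/(-6210) = -47951*1/126 - 20914*(-1/6210) = -47951/126 + 10457/3105 = -16396697/43470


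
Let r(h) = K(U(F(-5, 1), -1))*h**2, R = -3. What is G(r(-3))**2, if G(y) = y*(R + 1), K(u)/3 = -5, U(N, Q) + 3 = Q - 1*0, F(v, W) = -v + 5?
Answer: 72900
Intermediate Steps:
F(v, W) = 5 - v
U(N, Q) = -3 + Q (U(N, Q) = -3 + (Q - 1*0) = -3 + (Q + 0) = -3 + Q)
K(u) = -15 (K(u) = 3*(-5) = -15)
r(h) = -15*h**2
G(y) = -2*y (G(y) = y*(-3 + 1) = y*(-2) = -2*y)
G(r(-3))**2 = (-(-30)*(-3)**2)**2 = (-(-30)*9)**2 = (-2*(-135))**2 = 270**2 = 72900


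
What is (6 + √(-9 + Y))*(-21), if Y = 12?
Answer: -126 - 21*√3 ≈ -162.37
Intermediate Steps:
(6 + √(-9 + Y))*(-21) = (6 + √(-9 + 12))*(-21) = (6 + √3)*(-21) = -126 - 21*√3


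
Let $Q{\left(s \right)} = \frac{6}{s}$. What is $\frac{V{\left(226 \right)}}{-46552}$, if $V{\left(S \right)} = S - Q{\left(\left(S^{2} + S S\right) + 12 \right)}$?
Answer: $- \frac{11544529}{2377969264} \approx -0.0048548$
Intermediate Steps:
$V{\left(S \right)} = S - \frac{6}{12 + 2 S^{2}}$ ($V{\left(S \right)} = S - \frac{6}{\left(S^{2} + S S\right) + 12} = S - \frac{6}{\left(S^{2} + S^{2}\right) + 12} = S - \frac{6}{2 S^{2} + 12} = S - \frac{6}{12 + 2 S^{2}}$)
$\frac{V{\left(226 \right)}}{-46552} = \frac{\frac{1}{6 + 226^{2}} \left(-3 + 226 \left(6 + 226^{2}\right)\right)}{-46552} = \frac{-3 + 226 \left(6 + 51076\right)}{6 + 51076} \left(- \frac{1}{46552}\right) = \frac{-3 + 226 \cdot 51082}{51082} \left(- \frac{1}{46552}\right) = \frac{-3 + 11544532}{51082} \left(- \frac{1}{46552}\right) = \frac{1}{51082} \cdot 11544529 \left(- \frac{1}{46552}\right) = \frac{11544529}{51082} \left(- \frac{1}{46552}\right) = - \frac{11544529}{2377969264}$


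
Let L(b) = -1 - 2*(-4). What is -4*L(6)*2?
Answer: -56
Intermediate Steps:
L(b) = 7 (L(b) = -1 + 8 = 7)
-4*L(6)*2 = -4*7*2 = -28*2 = -56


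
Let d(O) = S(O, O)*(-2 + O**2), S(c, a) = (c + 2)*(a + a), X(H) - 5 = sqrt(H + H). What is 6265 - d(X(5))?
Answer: 895 - 1692*sqrt(10) ≈ -4455.6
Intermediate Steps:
X(H) = 5 + sqrt(2)*sqrt(H) (X(H) = 5 + sqrt(H + H) = 5 + sqrt(2*H) = 5 + sqrt(2)*sqrt(H))
S(c, a) = 2*a*(2 + c) (S(c, a) = (2 + c)*(2*a) = 2*a*(2 + c))
d(O) = 2*O*(-2 + O**2)*(2 + O) (d(O) = (2*O*(2 + O))*(-2 + O**2) = 2*O*(-2 + O**2)*(2 + O))
6265 - d(X(5)) = 6265 - 2*(5 + sqrt(2)*sqrt(5))*(-2 + (5 + sqrt(2)*sqrt(5))**2)*(2 + (5 + sqrt(2)*sqrt(5))) = 6265 - 2*(5 + sqrt(10))*(-2 + (5 + sqrt(10))**2)*(2 + (5 + sqrt(10))) = 6265 - 2*(5 + sqrt(10))*(-2 + (5 + sqrt(10))**2)*(7 + sqrt(10)) = 6265 - 2*(-2 + (5 + sqrt(10))**2)*(5 + sqrt(10))*(7 + sqrt(10))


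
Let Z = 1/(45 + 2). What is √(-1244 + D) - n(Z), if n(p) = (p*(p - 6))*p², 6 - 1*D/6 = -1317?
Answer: 281/4879681 + √6694 ≈ 81.817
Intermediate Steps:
D = 7938 (D = 36 - 6*(-1317) = 36 + 7902 = 7938)
Z = 1/47 ≈ 0.021277
n(p) = p³*(-6 + p) (n(p) = (p*(-6 + p))*p² = p³*(-6 + p))
√(-1244 + D) - n(Z) = √(-1244 + 7938) - (1/47)³*(-6 + 1/47) = √6694 - (-281)/(103823*47) = √6694 - 1*(-281/4879681) = √6694 + 281/4879681 = 281/4879681 + √6694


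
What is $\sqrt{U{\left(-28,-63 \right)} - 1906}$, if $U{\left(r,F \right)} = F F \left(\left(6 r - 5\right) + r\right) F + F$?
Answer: $\sqrt{50257478} \approx 7089.3$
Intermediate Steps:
$U{\left(r,F \right)} = F + F^{3} \left(-5 + 7 r\right)$ ($U{\left(r,F \right)} = F F \left(\left(-5 + 6 r\right) + r\right) F + F = F F \left(-5 + 7 r\right) F + F = F^{2} \left(-5 + 7 r\right) F + F = F^{3} \left(-5 + 7 r\right) + F = F + F^{3} \left(-5 + 7 r\right)$)
$\sqrt{U{\left(-28,-63 \right)} - 1906} = \sqrt{\left(-63 - 5 \left(-63\right)^{3} + 7 \left(-28\right) \left(-63\right)^{3}\right) - 1906} = \sqrt{\left(-63 - -1250235 + 7 \left(-28\right) \left(-250047\right)\right) - 1906} = \sqrt{\left(-63 + 1250235 + 49009212\right) - 1906} = \sqrt{50259384 - 1906} = \sqrt{50257478}$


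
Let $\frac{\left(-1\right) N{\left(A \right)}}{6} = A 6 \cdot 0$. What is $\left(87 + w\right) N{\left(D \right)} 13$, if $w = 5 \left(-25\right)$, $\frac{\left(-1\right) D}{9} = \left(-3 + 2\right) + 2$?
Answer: $0$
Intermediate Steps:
$D = -9$ ($D = - 9 \left(\left(-3 + 2\right) + 2\right) = - 9 \left(-1 + 2\right) = \left(-9\right) 1 = -9$)
$w = -125$
$N{\left(A \right)} = 0$ ($N{\left(A \right)} = - 6 A 6 \cdot 0 = - 6 \cdot 6 A 0 = \left(-6\right) 0 = 0$)
$\left(87 + w\right) N{\left(D \right)} 13 = \left(87 - 125\right) 0 \cdot 13 = \left(-38\right) 0 = 0$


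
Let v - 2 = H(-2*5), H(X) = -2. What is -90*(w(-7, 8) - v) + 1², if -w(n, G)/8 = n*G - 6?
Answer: -44639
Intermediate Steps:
v = 0 (v = 2 - 2 = 0)
w(n, G) = 48 - 8*G*n (w(n, G) = -8*(n*G - 6) = -8*(G*n - 6) = -8*(-6 + G*n) = 48 - 8*G*n)
-90*(w(-7, 8) - v) + 1² = -90*((48 - 8*8*(-7)) - 1*0) + 1² = -90*((48 + 448) + 0) + 1 = -90*(496 + 0) + 1 = -90*496 + 1 = -44640 + 1 = -44639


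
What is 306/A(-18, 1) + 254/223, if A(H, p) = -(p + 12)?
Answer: -64936/2899 ≈ -22.399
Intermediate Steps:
A(H, p) = -12 - p (A(H, p) = -(12 + p) = -12 - p)
306/A(-18, 1) + 254/223 = 306/(-12 - 1*1) + 254/223 = 306/(-12 - 1) + 254*(1/223) = 306/(-13) + 254/223 = 306*(-1/13) + 254/223 = -306/13 + 254/223 = -64936/2899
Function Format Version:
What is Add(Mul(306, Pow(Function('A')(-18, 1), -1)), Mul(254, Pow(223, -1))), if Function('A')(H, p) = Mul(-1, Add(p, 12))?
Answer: Rational(-64936, 2899) ≈ -22.399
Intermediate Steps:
Function('A')(H, p) = Add(-12, Mul(-1, p)) (Function('A')(H, p) = Mul(-1, Add(12, p)) = Add(-12, Mul(-1, p)))
Add(Mul(306, Pow(Function('A')(-18, 1), -1)), Mul(254, Pow(223, -1))) = Add(Mul(306, Pow(Add(-12, Mul(-1, 1)), -1)), Mul(254, Pow(223, -1))) = Add(Mul(306, Pow(Add(-12, -1), -1)), Mul(254, Rational(1, 223))) = Add(Mul(306, Pow(-13, -1)), Rational(254, 223)) = Add(Mul(306, Rational(-1, 13)), Rational(254, 223)) = Add(Rational(-306, 13), Rational(254, 223)) = Rational(-64936, 2899)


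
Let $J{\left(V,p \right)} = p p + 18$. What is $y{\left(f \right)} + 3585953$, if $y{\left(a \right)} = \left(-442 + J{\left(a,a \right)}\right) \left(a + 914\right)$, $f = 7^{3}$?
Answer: $150937778$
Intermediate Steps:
$J{\left(V,p \right)} = 18 + p^{2}$ ($J{\left(V,p \right)} = p^{2} + 18 = 18 + p^{2}$)
$f = 343$
$y{\left(a \right)} = \left(-424 + a^{2}\right) \left(914 + a\right)$ ($y{\left(a \right)} = \left(-442 + \left(18 + a^{2}\right)\right) \left(a + 914\right) = \left(-424 + a^{2}\right) \left(914 + a\right)$)
$y{\left(f \right)} + 3585953 = \left(-387536 + 343^{3} - 145432 + 914 \cdot 343^{2}\right) + 3585953 = \left(-387536 + 40353607 - 145432 + 914 \cdot 117649\right) + 3585953 = \left(-387536 + 40353607 - 145432 + 107531186\right) + 3585953 = 147351825 + 3585953 = 150937778$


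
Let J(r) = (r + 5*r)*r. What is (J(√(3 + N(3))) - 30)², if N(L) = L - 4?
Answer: 324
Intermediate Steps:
N(L) = -4 + L
J(r) = 6*r² (J(r) = (6*r)*r = 6*r²)
(J(√(3 + N(3))) - 30)² = (6*(√(3 + (-4 + 3)))² - 30)² = (6*(√(3 - 1))² - 30)² = (6*(√2)² - 30)² = (6*2 - 30)² = (12 - 30)² = (-18)² = 324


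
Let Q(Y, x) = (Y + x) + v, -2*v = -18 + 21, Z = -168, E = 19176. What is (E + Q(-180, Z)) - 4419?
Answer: 28815/2 ≈ 14408.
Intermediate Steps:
v = -3/2 (v = -(-18 + 21)/2 = -½*3 = -3/2 ≈ -1.5000)
Q(Y, x) = -3/2 + Y + x (Q(Y, x) = (Y + x) - 3/2 = -3/2 + Y + x)
(E + Q(-180, Z)) - 4419 = (19176 + (-3/2 - 180 - 168)) - 4419 = (19176 - 699/2) - 4419 = 37653/2 - 4419 = 28815/2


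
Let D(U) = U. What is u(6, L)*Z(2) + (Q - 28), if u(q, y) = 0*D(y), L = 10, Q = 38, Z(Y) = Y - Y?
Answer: 10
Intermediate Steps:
Z(Y) = 0
u(q, y) = 0 (u(q, y) = 0*y = 0)
u(6, L)*Z(2) + (Q - 28) = 0*0 + (38 - 28) = 0 + 10 = 10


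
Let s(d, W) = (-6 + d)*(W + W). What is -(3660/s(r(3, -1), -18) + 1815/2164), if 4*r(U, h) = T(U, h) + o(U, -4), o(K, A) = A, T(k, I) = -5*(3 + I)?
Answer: -1423495/123348 ≈ -11.540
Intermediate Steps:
T(k, I) = -15 - 5*I
r(U, h) = -19/4 - 5*h/4 (r(U, h) = ((-15 - 5*h) - 4)/4 = (-19 - 5*h)/4 = -19/4 - 5*h/4)
s(d, W) = 2*W*(-6 + d) (s(d, W) = (-6 + d)*(2*W) = 2*W*(-6 + d))
-(3660/s(r(3, -1), -18) + 1815/2164) = -(3660/((2*(-18)*(-6 + (-19/4 - 5/4*(-1))))) + 1815/2164) = -(3660/((2*(-18)*(-6 + (-19/4 + 5/4)))) + 1815*(1/2164)) = -(3660/((2*(-18)*(-6 - 7/2))) + 1815/2164) = -(3660/((2*(-18)*(-19/2))) + 1815/2164) = -(3660/342 + 1815/2164) = -(3660*(1/342) + 1815/2164) = -(610/57 + 1815/2164) = -1*1423495/123348 = -1423495/123348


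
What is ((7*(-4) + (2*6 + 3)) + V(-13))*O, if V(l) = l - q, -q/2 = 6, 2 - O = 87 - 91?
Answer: -84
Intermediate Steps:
O = 6 (O = 2 - (87 - 91) = 2 - 1*(-4) = 2 + 4 = 6)
q = -12 (q = -2*6 = -12)
V(l) = 12 + l (V(l) = l - 1*(-12) = l + 12 = 12 + l)
((7*(-4) + (2*6 + 3)) + V(-13))*O = ((7*(-4) + (2*6 + 3)) + (12 - 13))*6 = ((-28 + (12 + 3)) - 1)*6 = ((-28 + 15) - 1)*6 = (-13 - 1)*6 = -14*6 = -84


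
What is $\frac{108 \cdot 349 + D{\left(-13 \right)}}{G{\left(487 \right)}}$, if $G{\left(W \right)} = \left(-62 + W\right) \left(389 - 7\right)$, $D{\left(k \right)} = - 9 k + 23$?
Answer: $\frac{18916}{81175} \approx 0.23303$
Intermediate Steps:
$D{\left(k \right)} = 23 - 9 k$
$G{\left(W \right)} = -23684 + 382 W$ ($G{\left(W \right)} = \left(-62 + W\right) 382 = -23684 + 382 W$)
$\frac{108 \cdot 349 + D{\left(-13 \right)}}{G{\left(487 \right)}} = \frac{108 \cdot 349 + \left(23 - -117\right)}{-23684 + 382 \cdot 487} = \frac{37692 + \left(23 + 117\right)}{-23684 + 186034} = \frac{37692 + 140}{162350} = 37832 \cdot \frac{1}{162350} = \frac{18916}{81175}$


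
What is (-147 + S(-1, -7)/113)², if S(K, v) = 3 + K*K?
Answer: 275792449/12769 ≈ 21599.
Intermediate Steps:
S(K, v) = 3 + K²
(-147 + S(-1, -7)/113)² = (-147 + (3 + (-1)²)/113)² = (-147 + (3 + 1)*(1/113))² = (-147 + 4*(1/113))² = (-147 + 4/113)² = (-16607/113)² = 275792449/12769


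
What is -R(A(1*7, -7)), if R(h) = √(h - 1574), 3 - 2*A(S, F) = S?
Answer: -2*I*√394 ≈ -39.699*I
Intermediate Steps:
A(S, F) = 3/2 - S/2
R(h) = √(-1574 + h)
-R(A(1*7, -7)) = -√(-1574 + (3/2 - 7/2)) = -√(-1574 - 2) = -√(-1576) = -2*I*√394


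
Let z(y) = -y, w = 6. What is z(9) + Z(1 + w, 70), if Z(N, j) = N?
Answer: -2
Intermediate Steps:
z(9) + Z(1 + w, 70) = -1*9 + (1 + 6) = -9 + 7 = -2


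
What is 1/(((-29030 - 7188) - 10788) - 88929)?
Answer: -1/135935 ≈ -7.3565e-6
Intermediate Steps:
1/(((-29030 - 7188) - 10788) - 88929) = 1/((-36218 - 10788) - 88929) = 1/(-47006 - 88929) = 1/(-135935) = -1/135935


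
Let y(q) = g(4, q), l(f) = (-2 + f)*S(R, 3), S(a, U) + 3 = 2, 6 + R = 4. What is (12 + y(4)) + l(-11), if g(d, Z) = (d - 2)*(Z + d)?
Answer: 41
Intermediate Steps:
R = -2 (R = -6 + 4 = -2)
S(a, U) = -1 (S(a, U) = -3 + 2 = -1)
g(d, Z) = (-2 + d)*(Z + d)
l(f) = 2 - f (l(f) = (-2 + f)*(-1) = 2 - f)
y(q) = 8 + 2*q (y(q) = 4² - 2*q - 2*4 + q*4 = 16 - 2*q - 8 + 4*q = 8 + 2*q)
(12 + y(4)) + l(-11) = (12 + (8 + 2*4)) + (2 - 1*(-11)) = (12 + (8 + 8)) + (2 + 11) = (12 + 16) + 13 = 28 + 13 = 41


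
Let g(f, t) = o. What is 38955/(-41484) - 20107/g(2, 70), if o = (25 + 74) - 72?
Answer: -278390191/373356 ≈ -745.64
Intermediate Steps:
o = 27 (o = 99 - 72 = 27)
g(f, t) = 27
38955/(-41484) - 20107/g(2, 70) = 38955/(-41484) - 20107/27 = 38955*(-1/41484) - 20107*1/27 = -12985/13828 - 20107/27 = -278390191/373356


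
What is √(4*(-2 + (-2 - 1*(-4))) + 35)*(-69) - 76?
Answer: -76 - 69*√35 ≈ -484.21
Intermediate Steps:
√(4*(-2 + (-2 - 1*(-4))) + 35)*(-69) - 76 = √(4*(-2 + (-2 + 4)) + 35)*(-69) - 76 = √(4*(-2 + 2) + 35)*(-69) - 76 = √(4*0 + 35)*(-69) - 76 = √(0 + 35)*(-69) - 76 = √35*(-69) - 76 = -69*√35 - 76 = -76 - 69*√35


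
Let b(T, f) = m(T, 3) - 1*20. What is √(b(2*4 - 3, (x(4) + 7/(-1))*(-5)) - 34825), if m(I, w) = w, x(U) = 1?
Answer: I*√34842 ≈ 186.66*I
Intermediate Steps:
b(T, f) = -17 (b(T, f) = 3 - 1*20 = 3 - 20 = -17)
√(b(2*4 - 3, (x(4) + 7/(-1))*(-5)) - 34825) = √(-17 - 34825) = √(-34842) = I*√34842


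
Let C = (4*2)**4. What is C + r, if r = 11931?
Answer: 16027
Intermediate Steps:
C = 4096 (C = 8**4 = 4096)
C + r = 4096 + 11931 = 16027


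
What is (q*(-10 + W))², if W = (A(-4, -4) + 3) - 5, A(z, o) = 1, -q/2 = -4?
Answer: 7744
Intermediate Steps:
q = 8 (q = -2*(-4) = 8)
W = -1 (W = (1 + 3) - 5 = 4 - 5 = -1)
(q*(-10 + W))² = (8*(-10 - 1))² = (8*(-11))² = (-88)² = 7744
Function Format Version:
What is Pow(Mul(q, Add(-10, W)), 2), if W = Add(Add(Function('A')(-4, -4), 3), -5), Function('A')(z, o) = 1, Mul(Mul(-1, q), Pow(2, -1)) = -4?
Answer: 7744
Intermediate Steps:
q = 8 (q = Mul(-2, -4) = 8)
W = -1 (W = Add(Add(1, 3), -5) = Add(4, -5) = -1)
Pow(Mul(q, Add(-10, W)), 2) = Pow(Mul(8, Add(-10, -1)), 2) = Pow(Mul(8, -11), 2) = Pow(-88, 2) = 7744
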